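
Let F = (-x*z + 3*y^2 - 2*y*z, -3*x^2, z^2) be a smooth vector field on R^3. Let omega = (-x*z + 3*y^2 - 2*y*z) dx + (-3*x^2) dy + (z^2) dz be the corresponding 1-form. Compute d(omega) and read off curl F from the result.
d(omega) = (0) dy ∧ dz + (-x - 2*y) dz ∧ dx + (-6*x - 6*y + 2*z) dx ∧ dy; curl F = (0, -x - 2*y, -6*x - 6*y + 2*z)

d omega = sum_{i<j} (∂f_j/∂x_i - ∂f_i/∂x_j) dx_i ∧ dx_j. Under the identification (dy ∧ dz, dz ∧ dx, dx ∧ dy) ↔ (e_x, e_y, e_z), the coefficients are exactly the components of curl F. Compute:
  ∂R/∂y - ∂Q/∂z = (0) - (0) = 0
  ∂P/∂z - ∂R/∂x = (-x - 2*y) - (0) = -x - 2*y
  ∂Q/∂x - ∂P/∂y = (-6*x) - (6*y - 2*z) = -6*x - 6*y + 2*z.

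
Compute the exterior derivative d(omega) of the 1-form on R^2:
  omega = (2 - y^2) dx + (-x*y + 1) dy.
d(omega) = (y) dx ∧ dy

For a 1-form omega = sum_i f_i dx_i, the exterior derivative is
  d(omega) = sum_{i < j} (∂f_j/∂x_i - ∂f_i/∂x_j) dx_i ∧ dx_j.
  coefficient of dx ∧ dy: ∂f_2/∂x - ∂f_1/∂y = ∂(-x*y + 1)/∂x - ∂(2 - y^2)/∂y = y
Assembling: d(omega) = (y) dx ∧ dy.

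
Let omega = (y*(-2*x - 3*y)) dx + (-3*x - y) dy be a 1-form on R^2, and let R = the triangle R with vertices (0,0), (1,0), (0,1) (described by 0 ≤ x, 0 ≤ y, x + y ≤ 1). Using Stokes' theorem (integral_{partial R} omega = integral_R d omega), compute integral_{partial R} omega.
integral_(partial R) omega = -1/6

Stokes: integral_partial_R omega = integral_R d omega with d omega = (∂Q/∂x - ∂P/∂y) dx ∧ dy.
  ∂Q/∂x = -3
  ∂P/∂y = -2*x - 6*y
  integrand = ∂Q/∂x - ∂P/∂y = 2*x + 6*y - 3.
Integrating over R: integral_0^1 integral_0^{1-x} (2*x + 6*y - 3) dy dx = -1/6.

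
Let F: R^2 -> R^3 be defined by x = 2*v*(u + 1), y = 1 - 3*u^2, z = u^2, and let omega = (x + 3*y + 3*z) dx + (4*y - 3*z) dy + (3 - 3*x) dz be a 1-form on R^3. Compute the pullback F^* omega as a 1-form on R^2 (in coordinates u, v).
F^* omega = (90*u^3 - 24*u^2*v + 4*u*v^2 - 12*u*v - 18*u + 4*v^2 + 6*v) du + (-12*u^3 + 4*u^2*v - 12*u^2 + 8*u*v + 6*u + 4*v + 6) dv

Using F^*(f dg) = (f ∘ F) d(g ∘ F), substitute each coordinate x_i by F_i(u, v) in f_i, and replace dx_i by d F_i = (∂F_i/∂u) du + (∂F_i/∂v) dv.
  For the x component: f_1(F) = -6*u^2 + 2*u*v + 2*v + 3; d F_1 = (2*v) du + (2*u + 2) dv
  For the y component: f_2(F) = 4 - 15*u^2; d F_2 = (-6*u) du + (0) dv
  For the z component: f_3(F) = -6*u*v - 6*v + 3; d F_3 = (2*u) du + (0) dv
Combining and collecting du, dv coefficients:
  coeff of du: 90*u^3 - 24*u^2*v + 4*u*v^2 - 12*u*v - 18*u + 4*v^2 + 6*v
  coeff of dv: -12*u^3 + 4*u^2*v - 12*u^2 + 8*u*v + 6*u + 4*v + 6
F^* omega = (90*u^3 - 24*u^2*v + 4*u*v^2 - 12*u*v - 18*u + 4*v^2 + 6*v) du + (-12*u^3 + 4*u^2*v - 12*u^2 + 8*u*v + 6*u + 4*v + 6) dv.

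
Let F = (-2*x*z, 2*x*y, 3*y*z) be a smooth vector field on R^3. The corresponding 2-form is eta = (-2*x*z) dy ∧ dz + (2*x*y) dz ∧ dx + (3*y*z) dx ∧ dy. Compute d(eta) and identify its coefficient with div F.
d(eta) = (2*x + 3*y - 2*z) dx ∧ dy ∧ dz; div F = 2*x + 3*y - 2*z

For a 2-form in R^3 of the form above, applying d gives a 3-form with coefficient ∂P/∂x + ∂Q/∂y + ∂R/∂z:
  ∂P/∂x = -2*z
  ∂Q/∂y = 2*x
  ∂R/∂z = 3*y
Sum = 2*x + 3*y - 2*z, which is exactly div F.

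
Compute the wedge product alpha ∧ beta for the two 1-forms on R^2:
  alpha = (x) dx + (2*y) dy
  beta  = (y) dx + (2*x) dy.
alpha ∧ beta = (2*x^2 - 2*y^2) dx ∧ dy

Distribute the wedge, using dx_i ∧ dx_j = -dx_j ∧ dx_i and dx_i ∧ dx_i = 0. For each pair (i, j) with i < j, the coefficient of dx_i ∧ dx_j in alpha ∧ beta is (alpha_i * beta_j - alpha_j * beta_i). Collecting: alpha ∧ beta = (2*x^2 - 2*y^2) dx ∧ dy.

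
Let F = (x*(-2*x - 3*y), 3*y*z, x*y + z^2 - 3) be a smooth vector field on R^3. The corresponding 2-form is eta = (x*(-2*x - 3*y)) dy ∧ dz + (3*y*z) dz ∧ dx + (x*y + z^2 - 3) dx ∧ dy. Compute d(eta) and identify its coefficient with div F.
d(eta) = (-4*x - 3*y + 5*z) dx ∧ dy ∧ dz; div F = -4*x - 3*y + 5*z

For a 2-form in R^3 of the form above, applying d gives a 3-form with coefficient ∂P/∂x + ∂Q/∂y + ∂R/∂z:
  ∂P/∂x = -4*x - 3*y
  ∂Q/∂y = 3*z
  ∂R/∂z = 2*z
Sum = -4*x - 3*y + 5*z, which is exactly div F.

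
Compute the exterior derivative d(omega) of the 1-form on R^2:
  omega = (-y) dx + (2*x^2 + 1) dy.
d(omega) = (4*x + 1) dx ∧ dy

For a 1-form omega = sum_i f_i dx_i, the exterior derivative is
  d(omega) = sum_{i < j} (∂f_j/∂x_i - ∂f_i/∂x_j) dx_i ∧ dx_j.
  coefficient of dx ∧ dy: ∂f_2/∂x - ∂f_1/∂y = ∂(2*x^2 + 1)/∂x - ∂(-y)/∂y = 4*x + 1
Assembling: d(omega) = (4*x + 1) dx ∧ dy.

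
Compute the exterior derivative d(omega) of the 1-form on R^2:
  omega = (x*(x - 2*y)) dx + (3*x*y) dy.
d(omega) = (2*x + 3*y) dx ∧ dy

For a 1-form omega = sum_i f_i dx_i, the exterior derivative is
  d(omega) = sum_{i < j} (∂f_j/∂x_i - ∂f_i/∂x_j) dx_i ∧ dx_j.
  coefficient of dx ∧ dy: ∂f_2/∂x - ∂f_1/∂y = ∂(3*x*y)/∂x - ∂(x*(x - 2*y))/∂y = 2*x + 3*y
Assembling: d(omega) = (2*x + 3*y) dx ∧ dy.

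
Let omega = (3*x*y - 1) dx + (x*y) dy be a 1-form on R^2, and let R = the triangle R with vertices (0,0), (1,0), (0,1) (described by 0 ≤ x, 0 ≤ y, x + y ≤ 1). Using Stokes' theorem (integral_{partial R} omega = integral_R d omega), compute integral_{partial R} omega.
integral_(partial R) omega = -1/3

Stokes: integral_partial_R omega = integral_R d omega with d omega = (∂Q/∂x - ∂P/∂y) dx ∧ dy.
  ∂Q/∂x = y
  ∂P/∂y = 3*x
  integrand = ∂Q/∂x - ∂P/∂y = -3*x + y.
Integrating over R: integral_0^1 integral_0^{1-x} (-3*x + y) dy dx = -1/3.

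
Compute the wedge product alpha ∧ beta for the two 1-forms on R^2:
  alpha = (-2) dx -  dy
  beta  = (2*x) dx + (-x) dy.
alpha ∧ beta = (4*x) dx ∧ dy

Distribute the wedge, using dx_i ∧ dx_j = -dx_j ∧ dx_i and dx_i ∧ dx_i = 0. For each pair (i, j) with i < j, the coefficient of dx_i ∧ dx_j in alpha ∧ beta is (alpha_i * beta_j - alpha_j * beta_i). Collecting: alpha ∧ beta = (4*x) dx ∧ dy.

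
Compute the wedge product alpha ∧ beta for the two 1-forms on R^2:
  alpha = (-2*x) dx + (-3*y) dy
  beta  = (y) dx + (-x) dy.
alpha ∧ beta = (2*x^2 + 3*y^2) dx ∧ dy

Distribute the wedge, using dx_i ∧ dx_j = -dx_j ∧ dx_i and dx_i ∧ dx_i = 0. For each pair (i, j) with i < j, the coefficient of dx_i ∧ dx_j in alpha ∧ beta is (alpha_i * beta_j - alpha_j * beta_i). Collecting: alpha ∧ beta = (2*x^2 + 3*y^2) dx ∧ dy.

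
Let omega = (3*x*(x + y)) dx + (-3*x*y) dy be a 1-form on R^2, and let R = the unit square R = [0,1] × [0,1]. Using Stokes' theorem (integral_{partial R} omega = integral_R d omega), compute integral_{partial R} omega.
integral_(partial R) omega = -3

Stokes: integral_partial_R omega = integral_R d omega with d omega = (∂Q/∂x - ∂P/∂y) dx ∧ dy.
  ∂Q/∂x = -3*y
  ∂P/∂y = 3*x
  integrand = ∂Q/∂x - ∂P/∂y = -3*x - 3*y.
Integrating over R: integral_0^1 integral_0^1 (-3*x - 3*y) dx dy = -3.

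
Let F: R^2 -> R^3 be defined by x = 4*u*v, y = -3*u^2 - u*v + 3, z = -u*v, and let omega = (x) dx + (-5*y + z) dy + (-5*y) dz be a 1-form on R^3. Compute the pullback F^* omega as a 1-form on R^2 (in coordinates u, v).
F^* omega = (-90*u^3 - 54*u^2*v + 7*u*v^2 + 90*u + 30*v) du + (u*(-30*u^2 + 7*u*v + 30)) dv

Using F^*(f dg) = (f ∘ F) d(g ∘ F), substitute each coordinate x_i by F_i(u, v) in f_i, and replace dx_i by d F_i = (∂F_i/∂u) du + (∂F_i/∂v) dv.
  For the x component: f_1(F) = 4*u*v; d F_1 = (4*v) du + (4*u) dv
  For the y component: f_2(F) = 15*u^2 + 4*u*v - 15; d F_2 = (-6*u - v) du + (-u) dv
  For the z component: f_3(F) = 15*u^2 + 5*u*v - 15; d F_3 = (-v) du + (-u) dv
Combining and collecting du, dv coefficients:
  coeff of du: -90*u^3 - 54*u^2*v + 7*u*v^2 + 90*u + 30*v
  coeff of dv: u*(-30*u^2 + 7*u*v + 30)
F^* omega = (-90*u^3 - 54*u^2*v + 7*u*v^2 + 90*u + 30*v) du + (u*(-30*u^2 + 7*u*v + 30)) dv.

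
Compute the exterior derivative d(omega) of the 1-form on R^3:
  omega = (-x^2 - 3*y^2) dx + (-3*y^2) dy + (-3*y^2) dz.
d(omega) = (6*y) dx ∧ dy + (-6*y) dy ∧ dz

For a 1-form omega = sum_i f_i dx_i, the exterior derivative is
  d(omega) = sum_{i < j} (∂f_j/∂x_i - ∂f_i/∂x_j) dx_i ∧ dx_j.
  coefficient of dx ∧ dy: ∂f_2/∂x - ∂f_1/∂y = ∂(-3*y^2)/∂x - ∂(-x^2 - 3*y^2)/∂y = 6*y
  coefficient of dy ∧ dz: ∂f_3/∂y - ∂f_2/∂z = ∂(-3*y^2)/∂y - ∂(-3*y^2)/∂z = -6*y
Assembling: d(omega) = (6*y) dx ∧ dy + (-6*y) dy ∧ dz.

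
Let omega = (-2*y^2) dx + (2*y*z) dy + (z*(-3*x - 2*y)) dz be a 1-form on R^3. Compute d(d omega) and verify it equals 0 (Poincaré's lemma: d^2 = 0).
d(d omega) = 0

Step 1: d omega = sum_{i<j} (∂f_j/∂x_i - ∂f_i/∂x_j) dx_i ∧ dx_j:
  coeff of dx ∧ dy: 4*y
  coeff of dx ∧ dz: -3*z
  coeff of dy ∧ dz: -2*y - 2*z
Step 2: Apply d again to each 2-form coefficient. The only possible 3-form in R^3 is dx ∧ dy ∧ dz, with coefficient
  ∂(coeff of dy∧dz)/∂x - ∂(coeff of dx∧dz)/∂y + ∂(coeff of dx∧dy)/∂z
  = ∂/∂x (-2*y - 2*z) - ∂/∂y (-3*z) + ∂/∂z (4*y).
Each of these terms simplifies to sums of mixed partials that cancel in pairs. The result is 0 (by equality of mixed partials for smooth functions — Schwarz / Clairaut).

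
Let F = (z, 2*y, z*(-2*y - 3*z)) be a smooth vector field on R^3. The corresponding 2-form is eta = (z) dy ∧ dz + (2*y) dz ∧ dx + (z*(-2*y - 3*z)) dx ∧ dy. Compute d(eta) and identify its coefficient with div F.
d(eta) = (-2*y - 6*z + 2) dx ∧ dy ∧ dz; div F = -2*y - 6*z + 2

For a 2-form in R^3 of the form above, applying d gives a 3-form with coefficient ∂P/∂x + ∂Q/∂y + ∂R/∂z:
  ∂P/∂x = 0
  ∂Q/∂y = 2
  ∂R/∂z = -2*y - 6*z
Sum = -2*y - 6*z + 2, which is exactly div F.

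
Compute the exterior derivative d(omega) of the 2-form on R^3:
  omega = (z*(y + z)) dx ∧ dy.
d(omega) = (y + 2*z) dx ∧ dy ∧ dz

For a 2-form omega = sum_{i<j} g_{ij} dx_i ∧ dx_j, the exterior derivative is
  d(omega) = sum_{i<j} d(g_{ij}) ∧ dx_i ∧ dx_j = sum_{i<j, k} (∂g_{ij}/∂x_k) dx_k ∧ dx_i ∧ dx_j.
Expand each term, using dx_k ∧ dx_i ∧ dx_j = sgn(permutation) dx_{(a)} ∧ dx_{(b)} ∧ dx_{(c)} with (a < b < c) sorted:
  d(z*(y + z)) includes (∂/∂z)(z*(y + z)) dz = (y + 2*z) dz, which multiplied by dx ∧ dy gives (y + 2*z) dx ∧ dy ∧ dz
Collecting like 3-forms: d(omega) = (y + 2*z) dx ∧ dy ∧ dz.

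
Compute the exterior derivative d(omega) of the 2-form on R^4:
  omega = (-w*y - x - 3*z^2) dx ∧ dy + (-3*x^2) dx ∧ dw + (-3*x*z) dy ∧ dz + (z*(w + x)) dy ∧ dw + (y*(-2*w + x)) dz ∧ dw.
d(omega) = (-9*z) dx ∧ dy ∧ dz + (-y + z) dx ∧ dy ∧ dw + (-3*w) dy ∧ dz ∧ dw + (y) dx ∧ dz ∧ dw

For a 2-form omega = sum_{i<j} g_{ij} dx_i ∧ dx_j, the exterior derivative is
  d(omega) = sum_{i<j} d(g_{ij}) ∧ dx_i ∧ dx_j = sum_{i<j, k} (∂g_{ij}/∂x_k) dx_k ∧ dx_i ∧ dx_j.
Expand each term, using dx_k ∧ dx_i ∧ dx_j = sgn(permutation) dx_{(a)} ∧ dx_{(b)} ∧ dx_{(c)} with (a < b < c) sorted:
  d(-w*y - x - 3*z^2) includes (∂/∂z)(-w*y - x - 3*z^2) dz = (-6*z) dz, which multiplied by dx ∧ dy gives (-6*z) dx ∧ dy ∧ dz
  d(-w*y - x - 3*z^2) includes (∂/∂w)(-w*y - x - 3*z^2) dw = (-y) dw, which multiplied by dx ∧ dy gives (-y) dx ∧ dy ∧ dw
  d(-3*x*z) includes (∂/∂x)(-3*x*z) dx = (-3*z) dx, which multiplied by dy ∧ dz gives (-3*z) dx ∧ dy ∧ dz
  d(z*(w + x)) includes (∂/∂x)(z*(w + x)) dx = (z) dx, which multiplied by dy ∧ dw gives (z) dx ∧ dy ∧ dw
  d(z*(w + x)) includes (∂/∂z)(z*(w + x)) dz = (w + x) dz, which multiplied by dy ∧ dw gives (-w - x) dy ∧ dz ∧ dw
  d(y*(-2*w + x)) includes (∂/∂x)(y*(-2*w + x)) dx = (y) dx, which multiplied by dz ∧ dw gives (y) dx ∧ dz ∧ dw
  d(y*(-2*w + x)) includes (∂/∂y)(y*(-2*w + x)) dy = (-2*w + x) dy, which multiplied by dz ∧ dw gives (-2*w + x) dy ∧ dz ∧ dw
Collecting like 3-forms: d(omega) = (-9*z) dx ∧ dy ∧ dz + (-y + z) dx ∧ dy ∧ dw + (-3*w) dy ∧ dz ∧ dw + (y) dx ∧ dz ∧ dw.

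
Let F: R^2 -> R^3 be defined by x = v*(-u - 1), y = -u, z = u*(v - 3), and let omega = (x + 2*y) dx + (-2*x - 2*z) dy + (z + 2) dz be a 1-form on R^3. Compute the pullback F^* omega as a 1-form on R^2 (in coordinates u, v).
F^* omega = (2*u*v^2 - 4*u*v + 3*u + v^2 - 6) du + (2*u^2*v - u^2 + 2*u*v + 4*u + v) dv

Using F^*(f dg) = (f ∘ F) d(g ∘ F), substitute each coordinate x_i by F_i(u, v) in f_i, and replace dx_i by d F_i = (∂F_i/∂u) du + (∂F_i/∂v) dv.
  For the x component: f_1(F) = -u*v - 2*u - v; d F_1 = (-v) du + (-u - 1) dv
  For the y component: f_2(F) = 6*u + 2*v; d F_2 = (-1) du + (0) dv
  For the z component: f_3(F) = u*v - 3*u + 2; d F_3 = (v - 3) du + (u) dv
Combining and collecting du, dv coefficients:
  coeff of du: 2*u*v^2 - 4*u*v + 3*u + v^2 - 6
  coeff of dv: 2*u^2*v - u^2 + 2*u*v + 4*u + v
F^* omega = (2*u*v^2 - 4*u*v + 3*u + v^2 - 6) du + (2*u^2*v - u^2 + 2*u*v + 4*u + v) dv.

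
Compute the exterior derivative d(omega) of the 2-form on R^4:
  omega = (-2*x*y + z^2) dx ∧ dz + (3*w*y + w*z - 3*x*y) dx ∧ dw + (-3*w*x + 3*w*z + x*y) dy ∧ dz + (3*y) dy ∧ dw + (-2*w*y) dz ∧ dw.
d(omega) = (-3*w + 2*x + y) dx ∧ dy ∧ dz + (-3*w + 3*x) dx ∧ dy ∧ dw + (-w) dx ∧ dz ∧ dw + (-2*w - 3*x + 3*z) dy ∧ dz ∧ dw

For a 2-form omega = sum_{i<j} g_{ij} dx_i ∧ dx_j, the exterior derivative is
  d(omega) = sum_{i<j} d(g_{ij}) ∧ dx_i ∧ dx_j = sum_{i<j, k} (∂g_{ij}/∂x_k) dx_k ∧ dx_i ∧ dx_j.
Expand each term, using dx_k ∧ dx_i ∧ dx_j = sgn(permutation) dx_{(a)} ∧ dx_{(b)} ∧ dx_{(c)} with (a < b < c) sorted:
  d(-2*x*y + z^2) includes (∂/∂y)(-2*x*y + z^2) dy = (-2*x) dy, which multiplied by dx ∧ dz gives (2*x) dx ∧ dy ∧ dz
  d(3*w*y + w*z - 3*x*y) includes (∂/∂y)(3*w*y + w*z - 3*x*y) dy = (3*w - 3*x) dy, which multiplied by dx ∧ dw gives (-3*w + 3*x) dx ∧ dy ∧ dw
  d(3*w*y + w*z - 3*x*y) includes (∂/∂z)(3*w*y + w*z - 3*x*y) dz = (w) dz, which multiplied by dx ∧ dw gives (-w) dx ∧ dz ∧ dw
  d(-3*w*x + 3*w*z + x*y) includes (∂/∂x)(-3*w*x + 3*w*z + x*y) dx = (-3*w + y) dx, which multiplied by dy ∧ dz gives (-3*w + y) dx ∧ dy ∧ dz
  d(-3*w*x + 3*w*z + x*y) includes (∂/∂w)(-3*w*x + 3*w*z + x*y) dw = (-3*x + 3*z) dw, which multiplied by dy ∧ dz gives (-3*x + 3*z) dy ∧ dz ∧ dw
  d(-2*w*y) includes (∂/∂y)(-2*w*y) dy = (-2*w) dy, which multiplied by dz ∧ dw gives (-2*w) dy ∧ dz ∧ dw
Collecting like 3-forms: d(omega) = (-3*w + 2*x + y) dx ∧ dy ∧ dz + (-3*w + 3*x) dx ∧ dy ∧ dw + (-w) dx ∧ dz ∧ dw + (-2*w - 3*x + 3*z) dy ∧ dz ∧ dw.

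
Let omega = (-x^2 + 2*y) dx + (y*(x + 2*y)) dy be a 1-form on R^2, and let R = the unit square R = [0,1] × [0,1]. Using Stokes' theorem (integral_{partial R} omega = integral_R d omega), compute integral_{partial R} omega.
integral_(partial R) omega = -3/2

Stokes: integral_partial_R omega = integral_R d omega with d omega = (∂Q/∂x - ∂P/∂y) dx ∧ dy.
  ∂Q/∂x = y
  ∂P/∂y = 2
  integrand = ∂Q/∂x - ∂P/∂y = y - 2.
Integrating over R: integral_0^1 integral_0^1 (y - 2) dx dy = -3/2.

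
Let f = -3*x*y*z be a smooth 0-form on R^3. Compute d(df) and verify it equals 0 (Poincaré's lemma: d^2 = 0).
d(df) = 0

Step 1: df = sum_i (∂f/∂x_i) dx_i = (-3*y*z) dx + (-3*x*z) dy + (-3*x*y) dz.
Step 2: Apply d again. Using the 1-form formula, the coefficient of dx ∧ dy in d(df) is ∂^2 f/∂x ∂y - ∂^2 f/∂y ∂x = (-3*z) - (-3*z) = 0 (equality of mixed partials for smooth f).
Similarly for dx ∧ dz and dy ∧ dz — all coefficients vanish. So d(df) = 0.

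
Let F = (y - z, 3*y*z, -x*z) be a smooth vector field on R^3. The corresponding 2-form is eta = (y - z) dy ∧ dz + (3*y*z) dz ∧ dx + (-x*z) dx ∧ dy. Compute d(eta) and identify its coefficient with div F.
d(eta) = (-x + 3*z) dx ∧ dy ∧ dz; div F = -x + 3*z

For a 2-form in R^3 of the form above, applying d gives a 3-form with coefficient ∂P/∂x + ∂Q/∂y + ∂R/∂z:
  ∂P/∂x = 0
  ∂Q/∂y = 3*z
  ∂R/∂z = -x
Sum = -x + 3*z, which is exactly div F.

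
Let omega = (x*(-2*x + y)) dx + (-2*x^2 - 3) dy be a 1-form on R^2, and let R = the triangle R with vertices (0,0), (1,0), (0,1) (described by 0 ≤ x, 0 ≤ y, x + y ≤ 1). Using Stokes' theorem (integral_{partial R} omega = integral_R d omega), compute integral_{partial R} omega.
integral_(partial R) omega = -5/6

Stokes: integral_partial_R omega = integral_R d omega with d omega = (∂Q/∂x - ∂P/∂y) dx ∧ dy.
  ∂Q/∂x = -4*x
  ∂P/∂y = x
  integrand = ∂Q/∂x - ∂P/∂y = -5*x.
Integrating over R: integral_0^1 integral_0^{1-x} (-5*x) dy dx = -5/6.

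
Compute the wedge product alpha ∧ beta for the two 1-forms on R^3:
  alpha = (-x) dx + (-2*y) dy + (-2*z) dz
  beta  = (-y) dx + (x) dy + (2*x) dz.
alpha ∧ beta = (-x^2 - 2*y^2) dx ∧ dy + (-2*x^2 - 2*y*z) dx ∧ dz + (2*x*(-2*y + z)) dy ∧ dz

Distribute the wedge, using dx_i ∧ dx_j = -dx_j ∧ dx_i and dx_i ∧ dx_i = 0. For each pair (i, j) with i < j, the coefficient of dx_i ∧ dx_j in alpha ∧ beta is (alpha_i * beta_j - alpha_j * beta_i). Collecting: alpha ∧ beta = (-x^2 - 2*y^2) dx ∧ dy + (-2*x^2 - 2*y*z) dx ∧ dz + (2*x*(-2*y + z)) dy ∧ dz.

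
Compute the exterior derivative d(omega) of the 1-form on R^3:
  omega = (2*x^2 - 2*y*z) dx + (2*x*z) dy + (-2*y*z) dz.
d(omega) = (4*z) dx ∧ dy + (2*y) dx ∧ dz + (-2*x - 2*z) dy ∧ dz

For a 1-form omega = sum_i f_i dx_i, the exterior derivative is
  d(omega) = sum_{i < j} (∂f_j/∂x_i - ∂f_i/∂x_j) dx_i ∧ dx_j.
  coefficient of dx ∧ dy: ∂f_2/∂x - ∂f_1/∂y = ∂(2*x*z)/∂x - ∂(2*x^2 - 2*y*z)/∂y = 4*z
  coefficient of dx ∧ dz: ∂f_3/∂x - ∂f_1/∂z = ∂(-2*y*z)/∂x - ∂(2*x^2 - 2*y*z)/∂z = 2*y
  coefficient of dy ∧ dz: ∂f_3/∂y - ∂f_2/∂z = ∂(-2*y*z)/∂y - ∂(2*x*z)/∂z = -2*x - 2*z
Assembling: d(omega) = (4*z) dx ∧ dy + (2*y) dx ∧ dz + (-2*x - 2*z) dy ∧ dz.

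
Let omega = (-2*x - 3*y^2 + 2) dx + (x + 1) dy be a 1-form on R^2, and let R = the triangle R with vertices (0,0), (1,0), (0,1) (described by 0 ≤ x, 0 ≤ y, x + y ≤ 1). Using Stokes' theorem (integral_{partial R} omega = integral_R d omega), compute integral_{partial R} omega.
integral_(partial R) omega = 3/2

Stokes: integral_partial_R omega = integral_R d omega with d omega = (∂Q/∂x - ∂P/∂y) dx ∧ dy.
  ∂Q/∂x = 1
  ∂P/∂y = -6*y
  integrand = ∂Q/∂x - ∂P/∂y = 6*y + 1.
Integrating over R: integral_0^1 integral_0^{1-x} (6*y + 1) dy dx = 3/2.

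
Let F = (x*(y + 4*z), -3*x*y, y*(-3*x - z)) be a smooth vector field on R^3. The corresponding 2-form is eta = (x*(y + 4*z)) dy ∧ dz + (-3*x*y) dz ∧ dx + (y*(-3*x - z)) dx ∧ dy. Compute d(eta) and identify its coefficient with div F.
d(eta) = (-3*x + 4*z) dx ∧ dy ∧ dz; div F = -3*x + 4*z

For a 2-form in R^3 of the form above, applying d gives a 3-form with coefficient ∂P/∂x + ∂Q/∂y + ∂R/∂z:
  ∂P/∂x = y + 4*z
  ∂Q/∂y = -3*x
  ∂R/∂z = -y
Sum = -3*x + 4*z, which is exactly div F.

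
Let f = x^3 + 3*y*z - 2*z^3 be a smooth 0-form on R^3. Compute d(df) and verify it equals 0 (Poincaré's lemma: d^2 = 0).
d(df) = 0

Step 1: df = sum_i (∂f/∂x_i) dx_i = (3*x^2) dx + (3*z) dy + (3*y - 6*z^2) dz.
Step 2: Apply d again. Using the 1-form formula, the coefficient of dx ∧ dy in d(df) is ∂^2 f/∂x ∂y - ∂^2 f/∂y ∂x = (0) - (0) = 0 (equality of mixed partials for smooth f).
Similarly for dx ∧ dz and dy ∧ dz — all coefficients vanish. So d(df) = 0.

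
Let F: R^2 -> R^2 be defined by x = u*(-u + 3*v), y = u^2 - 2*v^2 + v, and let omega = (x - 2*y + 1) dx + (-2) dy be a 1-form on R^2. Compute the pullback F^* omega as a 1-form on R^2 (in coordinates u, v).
F^* omega = (6*u^3 - 15*u^2*v + u*v^2 + 4*u*v - 6*u + 12*v^3 - 6*v^2 + 3*v) du + (-9*u^3 + 9*u^2*v + 12*u*v^2 - 6*u*v + 3*u + 8*v - 2) dv

Using F^*(f dg) = (f ∘ F) d(g ∘ F), substitute each coordinate x_i by F_i(u, v) in f_i, and replace dx_i by d F_i = (∂F_i/∂u) du + (∂F_i/∂v) dv.
  For the x component: f_1(F) = -3*u^2 + 3*u*v + 4*v^2 - 2*v + 1; d F_1 = (-2*u + 3*v) du + (3*u) dv
  For the y component: f_2(F) = -2; d F_2 = (2*u) du + (1 - 4*v) dv
Combining and collecting du, dv coefficients:
  coeff of du: 6*u^3 - 15*u^2*v + u*v^2 + 4*u*v - 6*u + 12*v^3 - 6*v^2 + 3*v
  coeff of dv: -9*u^3 + 9*u^2*v + 12*u*v^2 - 6*u*v + 3*u + 8*v - 2
F^* omega = (6*u^3 - 15*u^2*v + u*v^2 + 4*u*v - 6*u + 12*v^3 - 6*v^2 + 3*v) du + (-9*u^3 + 9*u^2*v + 12*u*v^2 - 6*u*v + 3*u + 8*v - 2) dv.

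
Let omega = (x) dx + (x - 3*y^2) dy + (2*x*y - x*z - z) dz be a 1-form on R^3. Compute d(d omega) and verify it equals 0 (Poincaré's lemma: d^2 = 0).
d(d omega) = 0

Step 1: d omega = sum_{i<j} (∂f_j/∂x_i - ∂f_i/∂x_j) dx_i ∧ dx_j:
  coeff of dx ∧ dy: 1
  coeff of dx ∧ dz: 2*y - z
  coeff of dy ∧ dz: 2*x
Step 2: Apply d again to each 2-form coefficient. The only possible 3-form in R^3 is dx ∧ dy ∧ dz, with coefficient
  ∂(coeff of dy∧dz)/∂x - ∂(coeff of dx∧dz)/∂y + ∂(coeff of dx∧dy)/∂z
  = ∂/∂x (2*x) - ∂/∂y (2*y - z) + ∂/∂z (1).
Each of these terms simplifies to sums of mixed partials that cancel in pairs. The result is 0 (by equality of mixed partials for smooth functions — Schwarz / Clairaut).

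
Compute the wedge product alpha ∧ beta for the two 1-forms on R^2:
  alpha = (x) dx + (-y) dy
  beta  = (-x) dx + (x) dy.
alpha ∧ beta = (x*(x - y)) dx ∧ dy

Distribute the wedge, using dx_i ∧ dx_j = -dx_j ∧ dx_i and dx_i ∧ dx_i = 0. For each pair (i, j) with i < j, the coefficient of dx_i ∧ dx_j in alpha ∧ beta is (alpha_i * beta_j - alpha_j * beta_i). Collecting: alpha ∧ beta = (x*(x - y)) dx ∧ dy.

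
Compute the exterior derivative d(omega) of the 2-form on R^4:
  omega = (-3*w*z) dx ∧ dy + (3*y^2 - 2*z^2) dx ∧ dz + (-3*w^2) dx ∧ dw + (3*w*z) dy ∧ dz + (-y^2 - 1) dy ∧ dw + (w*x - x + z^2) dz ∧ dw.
d(omega) = (-3*w - 6*y) dx ∧ dy ∧ dz + (-3*z) dx ∧ dy ∧ dw + (3*z) dy ∧ dz ∧ dw + (w - 1) dx ∧ dz ∧ dw

For a 2-form omega = sum_{i<j} g_{ij} dx_i ∧ dx_j, the exterior derivative is
  d(omega) = sum_{i<j} d(g_{ij}) ∧ dx_i ∧ dx_j = sum_{i<j, k} (∂g_{ij}/∂x_k) dx_k ∧ dx_i ∧ dx_j.
Expand each term, using dx_k ∧ dx_i ∧ dx_j = sgn(permutation) dx_{(a)} ∧ dx_{(b)} ∧ dx_{(c)} with (a < b < c) sorted:
  d(-3*w*z) includes (∂/∂z)(-3*w*z) dz = (-3*w) dz, which multiplied by dx ∧ dy gives (-3*w) dx ∧ dy ∧ dz
  d(-3*w*z) includes (∂/∂w)(-3*w*z) dw = (-3*z) dw, which multiplied by dx ∧ dy gives (-3*z) dx ∧ dy ∧ dw
  d(3*y^2 - 2*z^2) includes (∂/∂y)(3*y^2 - 2*z^2) dy = (6*y) dy, which multiplied by dx ∧ dz gives (-6*y) dx ∧ dy ∧ dz
  d(3*w*z) includes (∂/∂w)(3*w*z) dw = (3*z) dw, which multiplied by dy ∧ dz gives (3*z) dy ∧ dz ∧ dw
  d(w*x - x + z^2) includes (∂/∂x)(w*x - x + z^2) dx = (w - 1) dx, which multiplied by dz ∧ dw gives (w - 1) dx ∧ dz ∧ dw
Collecting like 3-forms: d(omega) = (-3*w - 6*y) dx ∧ dy ∧ dz + (-3*z) dx ∧ dy ∧ dw + (3*z) dy ∧ dz ∧ dw + (w - 1) dx ∧ dz ∧ dw.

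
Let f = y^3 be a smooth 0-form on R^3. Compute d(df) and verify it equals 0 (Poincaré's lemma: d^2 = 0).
d(df) = 0

Step 1: df = sum_i (∂f/∂x_i) dx_i = (0) dx + (3*y^2) dy + (0) dz.
Step 2: Apply d again. Using the 1-form formula, the coefficient of dx ∧ dy in d(df) is ∂^2 f/∂x ∂y - ∂^2 f/∂y ∂x = (0) - (0) = 0 (equality of mixed partials for smooth f).
Similarly for dx ∧ dz and dy ∧ dz — all coefficients vanish. So d(df) = 0.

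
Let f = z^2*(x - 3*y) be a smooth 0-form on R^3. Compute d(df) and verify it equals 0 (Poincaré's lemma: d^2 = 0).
d(df) = 0

Step 1: df = sum_i (∂f/∂x_i) dx_i = (z^2) dx + (-3*z^2) dy + (2*z*(x - 3*y)) dz.
Step 2: Apply d again. Using the 1-form formula, the coefficient of dx ∧ dy in d(df) is ∂^2 f/∂x ∂y - ∂^2 f/∂y ∂x = (0) - (0) = 0 (equality of mixed partials for smooth f).
Similarly for dx ∧ dz and dy ∧ dz — all coefficients vanish. So d(df) = 0.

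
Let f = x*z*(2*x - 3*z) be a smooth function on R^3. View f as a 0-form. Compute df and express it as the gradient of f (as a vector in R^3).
df = (z*(4*x - 3*z)) dx + (0) dy + (2*x*(x - 3*z)) dz; grad f = (z*(4*x - 3*z), 0, 2*x*(x - 3*z))

For a 0-form f, d f = (∂f/∂x) dx + (∂f/∂y) dy + (∂f/∂z) dz. The components of the vector representation are exactly the entries of grad f in Cartesian coordinates:
  ∂f/∂x = z*(4*x - 3*z)
  ∂f/∂y = 0
  ∂f/∂z = 2*x*(x - 3*z).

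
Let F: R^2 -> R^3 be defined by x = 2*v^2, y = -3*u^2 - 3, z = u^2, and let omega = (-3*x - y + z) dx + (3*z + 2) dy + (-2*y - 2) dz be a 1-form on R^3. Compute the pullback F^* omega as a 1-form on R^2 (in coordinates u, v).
F^* omega = (-6*u^3 - 4*u) du + (4*v*(4*u^2 - 6*v^2 + 3)) dv

Using F^*(f dg) = (f ∘ F) d(g ∘ F), substitute each coordinate x_i by F_i(u, v) in f_i, and replace dx_i by d F_i = (∂F_i/∂u) du + (∂F_i/∂v) dv.
  For the x component: f_1(F) = 4*u^2 - 6*v^2 + 3; d F_1 = (0) du + (4*v) dv
  For the y component: f_2(F) = 3*u^2 + 2; d F_2 = (-6*u) du + (0) dv
  For the z component: f_3(F) = 6*u^2 + 4; d F_3 = (2*u) du + (0) dv
Combining and collecting du, dv coefficients:
  coeff of du: -6*u^3 - 4*u
  coeff of dv: 4*v*(4*u^2 - 6*v^2 + 3)
F^* omega = (-6*u^3 - 4*u) du + (4*v*(4*u^2 - 6*v^2 + 3)) dv.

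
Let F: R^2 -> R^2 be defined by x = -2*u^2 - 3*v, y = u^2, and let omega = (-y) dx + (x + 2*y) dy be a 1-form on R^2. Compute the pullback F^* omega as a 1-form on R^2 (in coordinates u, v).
F^* omega = (4*u^3 - 6*u*v) du + (3*u^2) dv

Using F^*(f dg) = (f ∘ F) d(g ∘ F), substitute each coordinate x_i by F_i(u, v) in f_i, and replace dx_i by d F_i = (∂F_i/∂u) du + (∂F_i/∂v) dv.
  For the x component: f_1(F) = -u^2; d F_1 = (-4*u) du + (-3) dv
  For the y component: f_2(F) = -3*v; d F_2 = (2*u) du + (0) dv
Combining and collecting du, dv coefficients:
  coeff of du: 4*u^3 - 6*u*v
  coeff of dv: 3*u^2
F^* omega = (4*u^3 - 6*u*v) du + (3*u^2) dv.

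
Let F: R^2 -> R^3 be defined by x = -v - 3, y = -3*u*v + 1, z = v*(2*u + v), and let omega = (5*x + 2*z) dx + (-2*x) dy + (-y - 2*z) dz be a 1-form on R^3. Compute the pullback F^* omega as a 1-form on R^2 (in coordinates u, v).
F^* omega = (2*v*(-u*v - 2*v^2 - 3*v - 10)) du + (-2*u^2*v - 6*u*v^2 - 10*u*v - 20*u - 4*v^3 - 2*v^2 + 3*v + 15) dv

Using F^*(f dg) = (f ∘ F) d(g ∘ F), substitute each coordinate x_i by F_i(u, v) in f_i, and replace dx_i by d F_i = (∂F_i/∂u) du + (∂F_i/∂v) dv.
  For the x component: f_1(F) = 4*u*v + 2*v^2 - 5*v - 15; d F_1 = (0) du + (-1) dv
  For the y component: f_2(F) = 2*v + 6; d F_2 = (-3*v) du + (-3*u) dv
  For the z component: f_3(F) = -u*v - 2*v^2 - 1; d F_3 = (2*v) du + (2*u + 2*v) dv
Combining and collecting du, dv coefficients:
  coeff of du: 2*v*(-u*v - 2*v^2 - 3*v - 10)
  coeff of dv: -2*u^2*v - 6*u*v^2 - 10*u*v - 20*u - 4*v^3 - 2*v^2 + 3*v + 15
F^* omega = (2*v*(-u*v - 2*v^2 - 3*v - 10)) du + (-2*u^2*v - 6*u*v^2 - 10*u*v - 20*u - 4*v^3 - 2*v^2 + 3*v + 15) dv.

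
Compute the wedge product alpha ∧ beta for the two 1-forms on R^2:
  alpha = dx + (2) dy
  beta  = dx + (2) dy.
alpha ∧ beta = 0

Distribute the wedge, using dx_i ∧ dx_j = -dx_j ∧ dx_i and dx_i ∧ dx_i = 0. For each pair (i, j) with i < j, the coefficient of dx_i ∧ dx_j in alpha ∧ beta is (alpha_i * beta_j - alpha_j * beta_i). Collecting: alpha ∧ beta = 0.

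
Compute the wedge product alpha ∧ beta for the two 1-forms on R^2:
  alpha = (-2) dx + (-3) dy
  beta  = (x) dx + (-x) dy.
alpha ∧ beta = (5*x) dx ∧ dy

Distribute the wedge, using dx_i ∧ dx_j = -dx_j ∧ dx_i and dx_i ∧ dx_i = 0. For each pair (i, j) with i < j, the coefficient of dx_i ∧ dx_j in alpha ∧ beta is (alpha_i * beta_j - alpha_j * beta_i). Collecting: alpha ∧ beta = (5*x) dx ∧ dy.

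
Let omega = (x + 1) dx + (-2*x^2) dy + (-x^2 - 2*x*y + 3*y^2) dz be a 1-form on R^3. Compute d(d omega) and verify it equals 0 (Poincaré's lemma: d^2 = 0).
d(d omega) = 0

Step 1: d omega = sum_{i<j} (∂f_j/∂x_i - ∂f_i/∂x_j) dx_i ∧ dx_j:
  coeff of dx ∧ dy: -4*x
  coeff of dx ∧ dz: -2*x - 2*y
  coeff of dy ∧ dz: -2*x + 6*y
Step 2: Apply d again to each 2-form coefficient. The only possible 3-form in R^3 is dx ∧ dy ∧ dz, with coefficient
  ∂(coeff of dy∧dz)/∂x - ∂(coeff of dx∧dz)/∂y + ∂(coeff of dx∧dy)/∂z
  = ∂/∂x (-2*x + 6*y) - ∂/∂y (-2*x - 2*y) + ∂/∂z (-4*x).
Each of these terms simplifies to sums of mixed partials that cancel in pairs. The result is 0 (by equality of mixed partials for smooth functions — Schwarz / Clairaut).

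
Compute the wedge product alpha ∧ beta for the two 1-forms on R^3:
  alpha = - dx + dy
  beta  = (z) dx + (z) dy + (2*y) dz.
alpha ∧ beta = (-2*z) dx ∧ dy + (-2*y) dx ∧ dz + (2*y) dy ∧ dz

Distribute the wedge, using dx_i ∧ dx_j = -dx_j ∧ dx_i and dx_i ∧ dx_i = 0. For each pair (i, j) with i < j, the coefficient of dx_i ∧ dx_j in alpha ∧ beta is (alpha_i * beta_j - alpha_j * beta_i). Collecting: alpha ∧ beta = (-2*z) dx ∧ dy + (-2*y) dx ∧ dz + (2*y) dy ∧ dz.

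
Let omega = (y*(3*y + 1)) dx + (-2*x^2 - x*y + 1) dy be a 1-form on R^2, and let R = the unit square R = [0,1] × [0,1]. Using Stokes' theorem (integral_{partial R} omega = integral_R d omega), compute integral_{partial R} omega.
integral_(partial R) omega = -13/2

Stokes: integral_partial_R omega = integral_R d omega with d omega = (∂Q/∂x - ∂P/∂y) dx ∧ dy.
  ∂Q/∂x = -4*x - y
  ∂P/∂y = 6*y + 1
  integrand = ∂Q/∂x - ∂P/∂y = -4*x - 7*y - 1.
Integrating over R: integral_0^1 integral_0^1 (-4*x - 7*y - 1) dx dy = -13/2.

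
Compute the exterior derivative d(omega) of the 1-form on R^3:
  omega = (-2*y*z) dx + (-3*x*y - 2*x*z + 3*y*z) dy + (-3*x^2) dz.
d(omega) = (-3*y) dx ∧ dy + (-6*x + 2*y) dx ∧ dz + (2*x - 3*y) dy ∧ dz

For a 1-form omega = sum_i f_i dx_i, the exterior derivative is
  d(omega) = sum_{i < j} (∂f_j/∂x_i - ∂f_i/∂x_j) dx_i ∧ dx_j.
  coefficient of dx ∧ dy: ∂f_2/∂x - ∂f_1/∂y = ∂(-3*x*y - 2*x*z + 3*y*z)/∂x - ∂(-2*y*z)/∂y = -3*y
  coefficient of dx ∧ dz: ∂f_3/∂x - ∂f_1/∂z = ∂(-3*x^2)/∂x - ∂(-2*y*z)/∂z = -6*x + 2*y
  coefficient of dy ∧ dz: ∂f_3/∂y - ∂f_2/∂z = ∂(-3*x^2)/∂y - ∂(-3*x*y - 2*x*z + 3*y*z)/∂z = 2*x - 3*y
Assembling: d(omega) = (-3*y) dx ∧ dy + (-6*x + 2*y) dx ∧ dz + (2*x - 3*y) dy ∧ dz.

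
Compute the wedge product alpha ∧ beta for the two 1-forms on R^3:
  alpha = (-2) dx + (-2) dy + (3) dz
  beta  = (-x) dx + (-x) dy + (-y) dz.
alpha ∧ beta = (3*x + 2*y) dx ∧ dz + (3*x + 2*y) dy ∧ dz

Distribute the wedge, using dx_i ∧ dx_j = -dx_j ∧ dx_i and dx_i ∧ dx_i = 0. For each pair (i, j) with i < j, the coefficient of dx_i ∧ dx_j in alpha ∧ beta is (alpha_i * beta_j - alpha_j * beta_i). Collecting: alpha ∧ beta = (3*x + 2*y) dx ∧ dz + (3*x + 2*y) dy ∧ dz.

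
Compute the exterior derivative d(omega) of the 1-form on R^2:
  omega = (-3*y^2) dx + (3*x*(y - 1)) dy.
d(omega) = (9*y - 3) dx ∧ dy

For a 1-form omega = sum_i f_i dx_i, the exterior derivative is
  d(omega) = sum_{i < j} (∂f_j/∂x_i - ∂f_i/∂x_j) dx_i ∧ dx_j.
  coefficient of dx ∧ dy: ∂f_2/∂x - ∂f_1/∂y = ∂(3*x*(y - 1))/∂x - ∂(-3*y^2)/∂y = 9*y - 3
Assembling: d(omega) = (9*y - 3) dx ∧ dy.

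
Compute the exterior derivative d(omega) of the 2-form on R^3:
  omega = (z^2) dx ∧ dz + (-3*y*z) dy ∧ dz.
d(omega) = 0

For a 2-form omega = sum_{i<j} g_{ij} dx_i ∧ dx_j, the exterior derivative is
  d(omega) = sum_{i<j} d(g_{ij}) ∧ dx_i ∧ dx_j = sum_{i<j, k} (∂g_{ij}/∂x_k) dx_k ∧ dx_i ∧ dx_j.
Expand each term, using dx_k ∧ dx_i ∧ dx_j = sgn(permutation) dx_{(a)} ∧ dx_{(b)} ∧ dx_{(c)} with (a < b < c) sorted:

Collecting like 3-forms: d(omega) = 0.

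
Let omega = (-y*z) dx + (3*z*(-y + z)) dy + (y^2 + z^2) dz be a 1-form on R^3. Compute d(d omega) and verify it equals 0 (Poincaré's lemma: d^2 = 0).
d(d omega) = 0

Step 1: d omega = sum_{i<j} (∂f_j/∂x_i - ∂f_i/∂x_j) dx_i ∧ dx_j:
  coeff of dx ∧ dy: z
  coeff of dx ∧ dz: y
  coeff of dy ∧ dz: 5*y - 6*z
Step 2: Apply d again to each 2-form coefficient. The only possible 3-form in R^3 is dx ∧ dy ∧ dz, with coefficient
  ∂(coeff of dy∧dz)/∂x - ∂(coeff of dx∧dz)/∂y + ∂(coeff of dx∧dy)/∂z
  = ∂/∂x (5*y - 6*z) - ∂/∂y (y) + ∂/∂z (z).
Each of these terms simplifies to sums of mixed partials that cancel in pairs. The result is 0 (by equality of mixed partials for smooth functions — Schwarz / Clairaut).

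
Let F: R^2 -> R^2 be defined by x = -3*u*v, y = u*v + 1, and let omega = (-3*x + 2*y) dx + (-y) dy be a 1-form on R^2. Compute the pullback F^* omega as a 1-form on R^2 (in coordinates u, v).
F^* omega = (v*(-34*u*v - 7)) du + (u*(-34*u*v - 7)) dv

Using F^*(f dg) = (f ∘ F) d(g ∘ F), substitute each coordinate x_i by F_i(u, v) in f_i, and replace dx_i by d F_i = (∂F_i/∂u) du + (∂F_i/∂v) dv.
  For the x component: f_1(F) = 11*u*v + 2; d F_1 = (-3*v) du + (-3*u) dv
  For the y component: f_2(F) = -u*v - 1; d F_2 = (v) du + (u) dv
Combining and collecting du, dv coefficients:
  coeff of du: v*(-34*u*v - 7)
  coeff of dv: u*(-34*u*v - 7)
F^* omega = (v*(-34*u*v - 7)) du + (u*(-34*u*v - 7)) dv.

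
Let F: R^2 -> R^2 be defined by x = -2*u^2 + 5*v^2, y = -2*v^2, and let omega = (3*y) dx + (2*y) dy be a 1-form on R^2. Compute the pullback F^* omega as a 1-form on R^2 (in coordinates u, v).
F^* omega = (24*u*v^2) du + (-44*v^3) dv

Using F^*(f dg) = (f ∘ F) d(g ∘ F), substitute each coordinate x_i by F_i(u, v) in f_i, and replace dx_i by d F_i = (∂F_i/∂u) du + (∂F_i/∂v) dv.
  For the x component: f_1(F) = -6*v^2; d F_1 = (-4*u) du + (10*v) dv
  For the y component: f_2(F) = -4*v^2; d F_2 = (0) du + (-4*v) dv
Combining and collecting du, dv coefficients:
  coeff of du: 24*u*v^2
  coeff of dv: -44*v^3
F^* omega = (24*u*v^2) du + (-44*v^3) dv.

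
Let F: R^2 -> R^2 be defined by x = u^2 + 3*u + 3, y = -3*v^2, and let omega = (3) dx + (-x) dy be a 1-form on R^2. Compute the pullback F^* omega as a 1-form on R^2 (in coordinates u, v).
F^* omega = (6*u + 9) du + (6*v*(u^2 + 3*u + 3)) dv

Using F^*(f dg) = (f ∘ F) d(g ∘ F), substitute each coordinate x_i by F_i(u, v) in f_i, and replace dx_i by d F_i = (∂F_i/∂u) du + (∂F_i/∂v) dv.
  For the x component: f_1(F) = 3; d F_1 = (2*u + 3) du + (0) dv
  For the y component: f_2(F) = -u^2 - 3*u - 3; d F_2 = (0) du + (-6*v) dv
Combining and collecting du, dv coefficients:
  coeff of du: 6*u + 9
  coeff of dv: 6*v*(u^2 + 3*u + 3)
F^* omega = (6*u + 9) du + (6*v*(u^2 + 3*u + 3)) dv.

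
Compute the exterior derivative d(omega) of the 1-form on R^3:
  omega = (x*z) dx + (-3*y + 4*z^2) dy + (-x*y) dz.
d(omega) = (-x - y) dx ∧ dz + (-x - 8*z) dy ∧ dz

For a 1-form omega = sum_i f_i dx_i, the exterior derivative is
  d(omega) = sum_{i < j} (∂f_j/∂x_i - ∂f_i/∂x_j) dx_i ∧ dx_j.
  coefficient of dx ∧ dz: ∂f_3/∂x - ∂f_1/∂z = ∂(-x*y)/∂x - ∂(x*z)/∂z = -x - y
  coefficient of dy ∧ dz: ∂f_3/∂y - ∂f_2/∂z = ∂(-x*y)/∂y - ∂(-3*y + 4*z^2)/∂z = -x - 8*z
Assembling: d(omega) = (-x - y) dx ∧ dz + (-x - 8*z) dy ∧ dz.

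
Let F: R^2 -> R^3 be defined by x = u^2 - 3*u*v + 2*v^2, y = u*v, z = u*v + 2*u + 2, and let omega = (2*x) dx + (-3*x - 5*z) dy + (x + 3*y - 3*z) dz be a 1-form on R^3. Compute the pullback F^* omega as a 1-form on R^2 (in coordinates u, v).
F^* omega = (4*u^3 - 20*u^2*v + 2*u^2 + 27*u*v^2 - 22*u*v - 12*u - 16*v^3 + 4*v^2 - 16*v - 12) du + (-8*u^3 + 27*u^2*v - 16*u^2 - 40*u*v^2 - 16*u + 16*v^3) dv

Using F^*(f dg) = (f ∘ F) d(g ∘ F), substitute each coordinate x_i by F_i(u, v) in f_i, and replace dx_i by d F_i = (∂F_i/∂u) du + (∂F_i/∂v) dv.
  For the x component: f_1(F) = 2*u^2 - 6*u*v + 4*v^2; d F_1 = (2*u - 3*v) du + (-3*u + 4*v) dv
  For the y component: f_2(F) = -3*u^2 + 4*u*v - 10*u - 6*v^2 - 10; d F_2 = (v) du + (u) dv
  For the z component: f_3(F) = u^2 - 3*u*v - 6*u + 2*v^2 - 6; d F_3 = (v + 2) du + (u) dv
Combining and collecting du, dv coefficients:
  coeff of du: 4*u^3 - 20*u^2*v + 2*u^2 + 27*u*v^2 - 22*u*v - 12*u - 16*v^3 + 4*v^2 - 16*v - 12
  coeff of dv: -8*u^3 + 27*u^2*v - 16*u^2 - 40*u*v^2 - 16*u + 16*v^3
F^* omega = (4*u^3 - 20*u^2*v + 2*u^2 + 27*u*v^2 - 22*u*v - 12*u - 16*v^3 + 4*v^2 - 16*v - 12) du + (-8*u^3 + 27*u^2*v - 16*u^2 - 40*u*v^2 - 16*u + 16*v^3) dv.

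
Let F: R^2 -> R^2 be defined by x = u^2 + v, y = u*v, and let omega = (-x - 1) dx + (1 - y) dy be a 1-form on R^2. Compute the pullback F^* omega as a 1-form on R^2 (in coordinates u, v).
F^* omega = (-2*u^3 - u*v^2 - 2*u*v - 2*u + v) du + (-u^2*v - u^2 + u - v - 1) dv

Using F^*(f dg) = (f ∘ F) d(g ∘ F), substitute each coordinate x_i by F_i(u, v) in f_i, and replace dx_i by d F_i = (∂F_i/∂u) du + (∂F_i/∂v) dv.
  For the x component: f_1(F) = -u^2 - v - 1; d F_1 = (2*u) du + (1) dv
  For the y component: f_2(F) = -u*v + 1; d F_2 = (v) du + (u) dv
Combining and collecting du, dv coefficients:
  coeff of du: -2*u^3 - u*v^2 - 2*u*v - 2*u + v
  coeff of dv: -u^2*v - u^2 + u - v - 1
F^* omega = (-2*u^3 - u*v^2 - 2*u*v - 2*u + v) du + (-u^2*v - u^2 + u - v - 1) dv.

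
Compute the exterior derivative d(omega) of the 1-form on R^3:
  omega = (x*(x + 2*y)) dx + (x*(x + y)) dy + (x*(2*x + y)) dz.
d(omega) = (y) dx ∧ dy + (4*x + y) dx ∧ dz + (x) dy ∧ dz

For a 1-form omega = sum_i f_i dx_i, the exterior derivative is
  d(omega) = sum_{i < j} (∂f_j/∂x_i - ∂f_i/∂x_j) dx_i ∧ dx_j.
  coefficient of dx ∧ dy: ∂f_2/∂x - ∂f_1/∂y = ∂(x*(x + y))/∂x - ∂(x*(x + 2*y))/∂y = y
  coefficient of dx ∧ dz: ∂f_3/∂x - ∂f_1/∂z = ∂(x*(2*x + y))/∂x - ∂(x*(x + 2*y))/∂z = 4*x + y
  coefficient of dy ∧ dz: ∂f_3/∂y - ∂f_2/∂z = ∂(x*(2*x + y))/∂y - ∂(x*(x + y))/∂z = x
Assembling: d(omega) = (y) dx ∧ dy + (4*x + y) dx ∧ dz + (x) dy ∧ dz.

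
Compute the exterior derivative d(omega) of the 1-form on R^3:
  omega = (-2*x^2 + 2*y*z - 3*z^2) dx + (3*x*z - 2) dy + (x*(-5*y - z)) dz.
d(omega) = (z) dx ∧ dy + (-7*y + 5*z) dx ∧ dz + (-8*x) dy ∧ dz

For a 1-form omega = sum_i f_i dx_i, the exterior derivative is
  d(omega) = sum_{i < j} (∂f_j/∂x_i - ∂f_i/∂x_j) dx_i ∧ dx_j.
  coefficient of dx ∧ dy: ∂f_2/∂x - ∂f_1/∂y = ∂(3*x*z - 2)/∂x - ∂(-2*x^2 + 2*y*z - 3*z^2)/∂y = z
  coefficient of dx ∧ dz: ∂f_3/∂x - ∂f_1/∂z = ∂(x*(-5*y - z))/∂x - ∂(-2*x^2 + 2*y*z - 3*z^2)/∂z = -7*y + 5*z
  coefficient of dy ∧ dz: ∂f_3/∂y - ∂f_2/∂z = ∂(x*(-5*y - z))/∂y - ∂(3*x*z - 2)/∂z = -8*x
Assembling: d(omega) = (z) dx ∧ dy + (-7*y + 5*z) dx ∧ dz + (-8*x) dy ∧ dz.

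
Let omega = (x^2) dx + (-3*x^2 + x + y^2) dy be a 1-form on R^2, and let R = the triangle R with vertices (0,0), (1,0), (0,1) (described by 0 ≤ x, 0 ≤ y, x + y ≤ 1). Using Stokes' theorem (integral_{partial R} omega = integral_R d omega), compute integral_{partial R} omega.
integral_(partial R) omega = -1/2

Stokes: integral_partial_R omega = integral_R d omega with d omega = (∂Q/∂x - ∂P/∂y) dx ∧ dy.
  ∂Q/∂x = 1 - 6*x
  ∂P/∂y = 0
  integrand = ∂Q/∂x - ∂P/∂y = 1 - 6*x.
Integrating over R: integral_0^1 integral_0^{1-x} (1 - 6*x) dy dx = -1/2.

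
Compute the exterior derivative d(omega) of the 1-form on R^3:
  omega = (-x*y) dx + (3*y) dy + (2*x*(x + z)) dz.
d(omega) = (x) dx ∧ dy + (4*x + 2*z) dx ∧ dz

For a 1-form omega = sum_i f_i dx_i, the exterior derivative is
  d(omega) = sum_{i < j} (∂f_j/∂x_i - ∂f_i/∂x_j) dx_i ∧ dx_j.
  coefficient of dx ∧ dy: ∂f_2/∂x - ∂f_1/∂y = ∂(3*y)/∂x - ∂(-x*y)/∂y = x
  coefficient of dx ∧ dz: ∂f_3/∂x - ∂f_1/∂z = ∂(2*x*(x + z))/∂x - ∂(-x*y)/∂z = 4*x + 2*z
Assembling: d(omega) = (x) dx ∧ dy + (4*x + 2*z) dx ∧ dz.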